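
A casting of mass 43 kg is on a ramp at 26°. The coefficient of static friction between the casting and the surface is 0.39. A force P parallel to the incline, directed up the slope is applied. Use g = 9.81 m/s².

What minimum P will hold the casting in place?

The casting tends to slide down (tan θ > μ_s), so at the point of impending slip friction acts up-slope at its limit: f = μ_s N.
P is parallel to the surface, so N = m g cos θ = 379 N.
Along the incline: P + μ_s N = m g sin θ, so P = 185 − 0.39×379 = 37.1 N.

P_min ≈ 37.1 N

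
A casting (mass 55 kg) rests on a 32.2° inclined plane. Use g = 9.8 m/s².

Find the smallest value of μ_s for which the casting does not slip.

μ_s,min ≈ 0.63

At the slip threshold m g sin θ = μ_s m g cos θ, so μ_s,min = tan θ.
μ_s,min = tan 32.2° = 0.63.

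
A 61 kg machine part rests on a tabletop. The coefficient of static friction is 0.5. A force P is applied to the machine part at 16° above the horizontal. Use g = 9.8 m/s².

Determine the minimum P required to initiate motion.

N = m g − P sin α (the pull lifts the machine part).
At impending slip, P cos α = μ_s N = μ_s (m g − P sin α).
Solving: P (cos α + μ_s sin α) = μ_s m g → P = 0.5×598/(cos 16° + 0.5 sin 16°) = 299/1.099 = 272 N.

P ≈ 272 N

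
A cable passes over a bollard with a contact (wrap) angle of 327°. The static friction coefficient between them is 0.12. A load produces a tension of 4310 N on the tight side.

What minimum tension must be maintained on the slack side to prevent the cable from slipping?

T_min ≈ 2170 N

Capstan equation at impending slip: T_tight/T_slack = e^{μβ}.
β = 327° = 5.707 rad; e^{μβ} = e^{0.12×5.707} = 1.984.
T_slack = T_tight / e^{μβ} = 4310 / 1.984 = 2170 N.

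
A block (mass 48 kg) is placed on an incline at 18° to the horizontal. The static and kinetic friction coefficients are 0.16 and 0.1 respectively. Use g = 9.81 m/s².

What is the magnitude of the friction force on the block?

f ≈ 44.8 N (up the incline)

The normal reaction is N = m g cos θ = 447.8 N.
Along the slope the weight component is m g sin θ = 145.5 N; friction must supply exactly this, acting up-slope.
Static friction can supply at most μ_s N = 71.65 N.
Since |145.5| > 71.65 N, static friction cannot hold it; the block slides down the incline and kinetic friction applies: f = μ_k N = 0.1 × 447.8 = 44.8 N.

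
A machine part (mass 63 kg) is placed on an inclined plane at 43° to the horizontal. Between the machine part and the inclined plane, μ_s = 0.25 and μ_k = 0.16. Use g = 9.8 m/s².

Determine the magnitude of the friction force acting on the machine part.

f ≈ 72.2 N (up the incline)

Normal force: N = m g cos θ = 63 × 9.8 × cos 43° = 451.5 N.
Along the slope the weight component is m g sin θ = 421.1 N; friction must supply exactly this, acting up-slope.
The static-friction ceiling is μ_s N = 0.25 × 451.5 = 112.9 N.
Since |421.1| > 112.9 N, static friction cannot hold it; the machine part slides down the incline and kinetic friction applies: f = μ_k N = 0.16 × 451.5 = 72.2 N.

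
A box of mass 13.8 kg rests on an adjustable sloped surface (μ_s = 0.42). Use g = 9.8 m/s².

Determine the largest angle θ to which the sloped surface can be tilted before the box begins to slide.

At the slip threshold, m g sin θ = μ_s · m g cos θ, so tan θ = μ_s.
θ_max = arctan(0.42) = 22.8°.

θ_max ≈ 22.8°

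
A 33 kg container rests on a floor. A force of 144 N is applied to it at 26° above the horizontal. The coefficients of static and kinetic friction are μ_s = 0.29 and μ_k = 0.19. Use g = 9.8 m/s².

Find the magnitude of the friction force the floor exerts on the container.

N = m g − P sin α = 323.4 − 144×sin 26° = 260.3 N.
The horizontal driving force is P cos α = 129.4 N, so equilibrium needs friction f = 129.4 N.
μ_s N = 0.29 × 260.3 = 75.48 N.
The required friction exceeds μ_s N, so the container moves and f = μ_k N = 49.5 N.

f ≈ 49.5 N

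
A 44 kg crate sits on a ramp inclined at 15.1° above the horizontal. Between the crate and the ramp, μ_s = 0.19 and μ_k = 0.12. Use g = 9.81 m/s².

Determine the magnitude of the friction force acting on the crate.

f ≈ 50 N (up the incline)

Perpendicular to the surface, N = m g cos θ = 44·9.81·cos 15.1° = 416.7 N.
Along the slope the weight component is m g sin θ = 112.4 N; friction must supply exactly this, acting up-slope.
Maximum static friction available: μ_s N = 0.19 × 416.7 = 79.18 N.
|112.4| exceeds 79.18 N, so the crate slips down-slope; friction is kinetic, f = μ_k N = 0.12×416.7 = 50 N.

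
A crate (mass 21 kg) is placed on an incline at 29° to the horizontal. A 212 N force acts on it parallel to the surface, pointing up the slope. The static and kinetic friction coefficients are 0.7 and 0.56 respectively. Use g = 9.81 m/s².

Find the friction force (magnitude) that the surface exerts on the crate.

f ≈ 112 N (down the incline)

Normal force: N = m g cos θ = 21 × 9.81 × cos 29° = 180.2 N.
Parallel to the incline, ΣF = 0 gives f = m g sin θ − P = 99.88 − 212 = -112.1 N (up-slope positive).
The static-friction ceiling is μ_s N = 0.7 × 180.2 = 126.1 N.
Since |-112.1| ≤ 126.1 N, static friction is sufficient; f equals the required value, not μ_s N.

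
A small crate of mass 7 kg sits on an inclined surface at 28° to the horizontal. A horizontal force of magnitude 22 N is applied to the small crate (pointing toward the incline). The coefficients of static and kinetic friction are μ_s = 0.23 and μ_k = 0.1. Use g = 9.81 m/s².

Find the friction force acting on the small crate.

f ≈ 12.8 N (up the incline)

The horizontal push has a component P sin θ into the surface, so N = m g cos θ + P sin θ = 60.63 + 10.33 = 70.96 N.
Parallel to the incline: P cos θ − m g sin θ = 19.42 − 32.24 = -12.81 N; the friction needed to balance this is 12.81 N acting up the slope.
Maximum static friction: μ_s N = 0.23 × 70.96 = 16.32 N.
Since 12.81 N is within the 16.32 N limit, the small crate stays put and friction is exactly 12.8 N.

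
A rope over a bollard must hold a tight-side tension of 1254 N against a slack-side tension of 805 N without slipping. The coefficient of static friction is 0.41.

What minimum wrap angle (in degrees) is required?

T₂/T₁ = e^{μβ} → β = ln(T₂/T₁)/μ.
β = ln(1254/805)/0.41 = 0.4433/0.41 = 1.081 rad.
In degrees: β = 1.081 × 180/π = 61.9°.

β_min ≈ 61.9°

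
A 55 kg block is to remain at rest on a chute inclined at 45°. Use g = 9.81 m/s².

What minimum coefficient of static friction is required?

At the slip threshold m g sin θ = μ_s m g cos θ, so μ_s,min = tan θ.
μ_s,min = tan 45° = 1.

μ_s,min ≈ 1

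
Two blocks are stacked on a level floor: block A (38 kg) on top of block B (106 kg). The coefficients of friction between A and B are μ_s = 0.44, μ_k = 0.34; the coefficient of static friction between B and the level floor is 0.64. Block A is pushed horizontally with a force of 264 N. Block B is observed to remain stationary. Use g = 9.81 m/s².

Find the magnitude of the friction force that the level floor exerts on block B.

Normal force at the A–B interface: N₁ = m_A g = 372.8 N.
So the A–B interface can sustain at most μ_s N₁ = 164 N of static friction.
Since P = 264 N > 164 N, A slides on B; the A–B friction is kinetic: f₁ = μ_k N₁ = 0.34×372.8 = 127 N.
By Newton's third law B feels 127 N forward from A. With B stationary, the floor's static friction on B balances it: f₂ = 127 N (well within μ_s(m_A+m_B)g = 904.1 N).

f ≈ 127 N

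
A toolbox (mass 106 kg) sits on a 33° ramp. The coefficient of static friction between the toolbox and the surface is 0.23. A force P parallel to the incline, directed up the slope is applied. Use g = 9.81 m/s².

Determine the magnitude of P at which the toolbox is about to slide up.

At impending motion up the slope, friction acts down-slope at its limit: f = μ_s N.
P is parallel to the surface, so N = m g cos θ = 872 N.
Along the incline: P = m g sin θ + μ_s N = 566 + 0.23×872 = 767 N.

P ≈ 767 N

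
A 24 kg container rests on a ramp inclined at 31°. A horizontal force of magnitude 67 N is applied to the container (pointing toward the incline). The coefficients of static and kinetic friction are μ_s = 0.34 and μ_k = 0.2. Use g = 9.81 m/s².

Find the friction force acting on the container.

f ≈ 63.8 N (up the incline)

Normal direction: N = m g cos θ + P sin θ = 236.3 N.
Along the incline, the net driving force (taking up-slope positive) is P cos θ − m g sin θ = 57.43 − 121.3 = -63.83 N, so equilibrium requires friction f = 63.83 N (up-slope).
The limit of static friction is μ_s N = 80.35 N.
Since 63.83 N is within the 80.35 N limit, the container stays put and friction is exactly 63.8 N.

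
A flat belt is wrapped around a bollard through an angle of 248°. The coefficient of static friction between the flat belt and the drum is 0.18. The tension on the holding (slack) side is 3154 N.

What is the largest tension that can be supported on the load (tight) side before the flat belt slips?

At impending slip the capstan equation gives T₂/T₁ = e^{μβ} with β in radians.
β = 248° × π/180 = 4.328 rad.
e^{μβ} = e^{0.18×4.328} = 2.18.
T₂ = T₁ · e^{μβ} = 3154 × 2.18 = 6870 N.

T_max ≈ 6870 N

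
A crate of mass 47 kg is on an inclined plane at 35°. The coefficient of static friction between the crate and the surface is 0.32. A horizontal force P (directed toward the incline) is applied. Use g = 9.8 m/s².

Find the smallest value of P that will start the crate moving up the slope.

At impending motion up the slope, friction acts down-slope at its limit: f = μ_s N.
Perpendicular to the incline: N = m g cos θ + P sin θ.
Along the incline: P cos θ = m g sin θ + μ_s N = m g sin θ + μ_s (m g cos θ + P sin θ).
Solving, P (cos θ − μ_s sin θ) = m g (sin θ + μ_s cos θ), so P = 47×9.8×(sin 35° + 0.32 cos 35°)/(cos 35° − 0.32 sin 35°) = 461×0.8357/0.6356 = 606 N.

P ≈ 606 N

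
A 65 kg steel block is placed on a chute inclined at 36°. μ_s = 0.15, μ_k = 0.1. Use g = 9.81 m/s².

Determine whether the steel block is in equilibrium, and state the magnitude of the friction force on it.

N = m g cos θ = 516 N.
Down-slope weight component: m g sin θ = 375 N.
μ_s N = 77.4 N.
375 > 77.4 N, so it slides; kinetic friction f = μ_k N = 0.1×516 = 51.6 N.

f ≈ 51.6 N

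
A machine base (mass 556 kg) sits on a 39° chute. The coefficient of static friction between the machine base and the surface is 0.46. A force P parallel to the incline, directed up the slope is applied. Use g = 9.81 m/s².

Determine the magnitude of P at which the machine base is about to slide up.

P ≈ 5380 N

At impending motion up the slope, friction acts down-slope at its limit: f = μ_s N.
P is parallel to the surface, so N = m g cos θ = 4240 N.
Along the incline: P = m g sin θ + μ_s N = 3430 + 0.46×4240 = 5380 N.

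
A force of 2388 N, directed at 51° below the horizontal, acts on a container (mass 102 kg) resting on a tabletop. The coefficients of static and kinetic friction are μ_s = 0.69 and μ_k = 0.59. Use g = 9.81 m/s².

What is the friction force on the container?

f ≈ 1500 N

Vertical equilibrium gives N = m g + P sin α = 2856 N.
For equilibrium, f = P cos α = 2388×cos 51° = 1503 N.
μ_s N = 0.69 × 2856 = 1971 N.
1503 ≤ 1971 N → static; friction equals the required 1500 N.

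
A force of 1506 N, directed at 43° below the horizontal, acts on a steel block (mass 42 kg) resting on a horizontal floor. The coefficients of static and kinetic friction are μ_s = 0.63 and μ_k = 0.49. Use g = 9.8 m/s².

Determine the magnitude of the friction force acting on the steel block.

f ≈ 705 N

The vertical component of P adds to the normal force: N = m g + P sin α = 411.6 + 1027 = 1439 N.
For equilibrium, f = P cos α = 1506×cos 43° = 1101 N.
μ_s N = 0.63 × 1439 = 906.4 N.
1101 > 906.4 N → the steel block slides; f = μ_k N = 0.49×1439 = 705 N.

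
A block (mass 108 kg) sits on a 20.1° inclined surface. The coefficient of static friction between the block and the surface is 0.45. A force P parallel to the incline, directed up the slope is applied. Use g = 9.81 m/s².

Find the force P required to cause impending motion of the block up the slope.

At impending motion up the slope, friction acts down-slope at its limit: f = μ_s N.
P is parallel to the surface, so N = m g cos θ = 995 N.
Along the incline: P = m g sin θ + μ_s N = 364 + 0.45×995 = 812 N.

P ≈ 812 N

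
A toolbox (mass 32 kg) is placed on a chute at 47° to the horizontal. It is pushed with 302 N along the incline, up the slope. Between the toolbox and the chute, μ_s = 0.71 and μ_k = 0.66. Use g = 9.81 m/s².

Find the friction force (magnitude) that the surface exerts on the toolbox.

The normal reaction is N = m g cos θ = 214.1 N.
The friction needed for equilibrium is m g sin θ − P = 229.6 − 302 = -72.41 N, measured positive up-slope.
The static-friction ceiling is μ_s N = 0.71 × 214.1 = 152 N.
Since |-72.41| ≤ 152 N, the toolbox remains in static equilibrium and friction takes exactly the required value.

f ≈ 72.4 N (down the incline)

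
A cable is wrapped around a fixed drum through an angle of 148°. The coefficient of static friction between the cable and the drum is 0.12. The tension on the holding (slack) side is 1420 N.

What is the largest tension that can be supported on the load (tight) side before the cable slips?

T_max ≈ 1940 N

At impending slip the capstan equation gives T₂/T₁ = e^{μβ} with β in radians.
β = 148° × π/180 = 2.583 rad.
e^{μβ} = e^{0.12×2.583} = 1.363.
T₂ = T₁ · e^{μβ} = 1420 × 1.363 = 1940 N.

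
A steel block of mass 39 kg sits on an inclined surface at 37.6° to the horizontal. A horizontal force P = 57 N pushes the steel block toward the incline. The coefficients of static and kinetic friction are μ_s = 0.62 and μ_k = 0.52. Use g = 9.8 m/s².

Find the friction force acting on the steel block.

f ≈ 188 N (up the incline)

The horizontal push has a component P sin θ into the surface, so N = m g cos θ + P sin θ = 302.8 + 34.78 = 337.6 N.
Parallel to the incline: P cos θ − m g sin θ = 45.16 − 233.2 = -188 N; the friction needed to balance this is 188 N acting up the slope.
Maximum static friction: μ_s N = 0.62 × 337.6 = 209.3 N.
Since 188 N is within the 209.3 N limit, the steel block stays put and friction is exactly 188 N.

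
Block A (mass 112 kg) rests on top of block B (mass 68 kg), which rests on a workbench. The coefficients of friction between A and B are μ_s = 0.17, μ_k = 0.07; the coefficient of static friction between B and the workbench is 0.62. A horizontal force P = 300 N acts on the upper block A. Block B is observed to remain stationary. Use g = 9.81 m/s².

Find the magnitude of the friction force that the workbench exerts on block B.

The normal force B exerts on A is simply A's weight, N₁ = 1099 N.
So the A–B interface can sustain at most μ_s N₁ = 186.8 N of static friction.
Since P = 300 N > 186.8 N, A slides on B; the A–B friction is kinetic: f₁ = μ_k N₁ = 0.07×1099 = 76.9 N.
B experiences an equal 76.9 N forward from A (third law). B is in equilibrium, so the floor supplies f₂ = 76.9 N of static friction (limit μ_s(m_A+m_B)g = 1095 N, not exceeded).

f ≈ 76.9 N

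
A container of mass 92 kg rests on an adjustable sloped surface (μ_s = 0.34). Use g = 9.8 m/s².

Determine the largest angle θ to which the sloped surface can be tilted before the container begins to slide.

θ_max ≈ 18.8°

At the slip threshold, m g sin θ = μ_s · m g cos θ, so tan θ = μ_s.
θ_max = arctan(0.34) = 18.8°.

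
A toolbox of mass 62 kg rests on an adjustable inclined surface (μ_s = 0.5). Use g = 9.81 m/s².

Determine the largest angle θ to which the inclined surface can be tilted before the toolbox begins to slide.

At the slip threshold, m g sin θ = μ_s · m g cos θ, so tan θ = μ_s.
θ_max = arctan(0.5) = 26.6°.

θ_max ≈ 26.6°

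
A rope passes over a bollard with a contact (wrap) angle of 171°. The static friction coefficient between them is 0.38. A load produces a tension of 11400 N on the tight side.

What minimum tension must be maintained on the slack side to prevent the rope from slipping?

Capstan equation at impending slip: T_tight/T_slack = e^{μβ}.
β = 171° = 2.985 rad; e^{μβ} = e^{0.38×2.985} = 3.108.
T_slack = T_tight / e^{μβ} = 11400 / 3.108 = 3670 N.

T_min ≈ 3670 N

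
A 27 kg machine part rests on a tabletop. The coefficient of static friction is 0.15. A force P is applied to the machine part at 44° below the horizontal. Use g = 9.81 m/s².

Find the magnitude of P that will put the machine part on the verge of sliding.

N = m g + P sin α (the push presses the machine part into the tabletop).
At impending slip, P cos α = μ_s N = μ_s (m g + P sin α).
Solving: P (cos α − μ_s sin α) = μ_s m g → P = 0.15×265/(cos 44° − 0.15 sin 44°) = 39.7/0.6151 = 64.6 N.

P ≈ 64.6 N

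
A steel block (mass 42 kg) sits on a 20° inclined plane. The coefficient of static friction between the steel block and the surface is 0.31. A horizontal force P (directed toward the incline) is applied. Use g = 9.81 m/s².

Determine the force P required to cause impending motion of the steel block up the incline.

P ≈ 313 N

At impending motion up the slope, friction acts down-slope at its limit: f = μ_s N.
Perpendicular to the incline: N = m g cos θ + P sin θ.
Along the incline: P cos θ = m g sin θ + μ_s N = m g sin θ + μ_s (m g cos θ + P sin θ).
Solving, P (cos θ − μ_s sin θ) = m g (sin θ + μ_s cos θ), so P = 42×9.81×(sin 20° + 0.31 cos 20°)/(cos 20° − 0.31 sin 20°) = 412×0.6333/0.8337 = 313 N.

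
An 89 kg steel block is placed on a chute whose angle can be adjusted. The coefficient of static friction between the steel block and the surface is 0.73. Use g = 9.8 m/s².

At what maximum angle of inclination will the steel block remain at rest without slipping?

θ_max ≈ 36.1°

At the slip threshold, m g sin θ = μ_s · m g cos θ, so tan θ = μ_s.
θ_max = arctan(0.73) = 36.1°.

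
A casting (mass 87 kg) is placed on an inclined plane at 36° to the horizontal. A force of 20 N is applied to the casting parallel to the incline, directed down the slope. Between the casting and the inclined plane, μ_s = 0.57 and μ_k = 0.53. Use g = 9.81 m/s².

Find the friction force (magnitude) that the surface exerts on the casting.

Normal force: N = m g cos θ = 87 × 9.81 × cos 36° = 690.5 N.
For equilibrium along the incline the friction force must supply f = m g sin θ + P = 501.7 + 20 = 521.7 N (positive meaning up-slope).
Maximum static friction available: μ_s N = 0.57 × 690.5 = 393.6 N.
Since |521.7| > 393.6 N, static friction cannot hold it; the casting slides down the incline and kinetic friction applies: f = μ_k N = 0.53 × 690.5 = 366 N.

f ≈ 366 N (up the incline)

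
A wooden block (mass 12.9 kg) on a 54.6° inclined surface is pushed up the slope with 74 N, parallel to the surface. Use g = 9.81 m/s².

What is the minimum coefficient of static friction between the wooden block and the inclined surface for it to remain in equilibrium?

N = m g cos θ = 73.31 N.
Friction must make up the shortfall along the incline: f = m g sin θ − P = 103.2 − 74 = 29.15 N.
At the threshold f = μ_s N, so μ_s,min = 29.15/73.31 = 0.398.

μ_s,min ≈ 0.398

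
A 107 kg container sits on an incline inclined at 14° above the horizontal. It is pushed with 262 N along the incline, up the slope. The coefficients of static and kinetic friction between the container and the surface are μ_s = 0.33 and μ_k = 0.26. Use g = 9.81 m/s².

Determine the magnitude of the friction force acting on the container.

f ≈ 8.06 N (down the incline)

Normal force: N = m g cos θ = 107 × 9.81 × cos 14° = 1018 N.
Parallel to the incline, ΣF = 0 gives f = m g sin θ − P = 253.9 − 262 = -8.062 N (up-slope positive).
Maximum static friction available: μ_s N = 0.33 × 1018 = 336.1 N.
Since |-8.062| ≤ 336.1 N, no slip — friction simply equals what equilibrium demands.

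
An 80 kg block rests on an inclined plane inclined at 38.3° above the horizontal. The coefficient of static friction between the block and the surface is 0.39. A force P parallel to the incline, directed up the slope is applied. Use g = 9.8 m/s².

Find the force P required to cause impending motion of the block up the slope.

P ≈ 726 N

At impending motion up the slope, friction acts down-slope at its limit: f = μ_s N.
P is parallel to the surface, so N = m g cos θ = 615 N.
Along the incline: P = m g sin θ + μ_s N = 486 + 0.39×615 = 726 N.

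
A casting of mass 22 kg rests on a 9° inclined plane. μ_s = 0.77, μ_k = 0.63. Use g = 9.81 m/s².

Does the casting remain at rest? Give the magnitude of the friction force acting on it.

f ≈ 33.8 N

N = m g cos θ = 213 N.
Down-slope weight component: m g sin θ = 33.8 N.
μ_s N = 164 N.
33.8 ≤ 164 N, so it stays put; friction = 33.8 N.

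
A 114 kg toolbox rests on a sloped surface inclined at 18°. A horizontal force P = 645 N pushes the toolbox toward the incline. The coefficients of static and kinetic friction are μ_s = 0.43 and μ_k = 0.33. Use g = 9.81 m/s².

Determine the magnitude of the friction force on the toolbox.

f ≈ 268 N (down the incline)

Resolve perpendicular to the incline: N = m g cos θ + P sin θ = 114×9.81×cos 18° + 645×sin 18° = 1263 N.
Along the incline, the net driving force (taking up-slope positive) is P cos θ − m g sin θ = 613.4 − 345.6 = 267.8 N, so equilibrium requires friction f = -267.8 N (down-slope).
The limit of static friction is μ_s N = 543.1 N.
|f_req| = 267.8 ≤ 543.1 N → the toolbox is in equilibrium; friction equals the required value.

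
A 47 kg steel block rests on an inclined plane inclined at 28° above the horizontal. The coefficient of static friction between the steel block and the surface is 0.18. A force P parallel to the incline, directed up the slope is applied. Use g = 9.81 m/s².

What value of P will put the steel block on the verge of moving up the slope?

P ≈ 290 N

At impending motion up the slope, friction acts down-slope at its limit: f = μ_s N.
P is parallel to the surface, so N = m g cos θ = 407 N.
Along the incline: P = m g sin θ + μ_s N = 216 + 0.18×407 = 290 N.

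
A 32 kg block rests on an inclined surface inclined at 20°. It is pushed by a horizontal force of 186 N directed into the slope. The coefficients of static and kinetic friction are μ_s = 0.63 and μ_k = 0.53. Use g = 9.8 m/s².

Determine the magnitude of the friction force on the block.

Resolve perpendicular to the incline: N = m g cos θ + P sin θ = 32×9.8×cos 20° + 186×sin 20° = 358.3 N.
Along the incline, the net driving force (taking up-slope positive) is P cos θ − m g sin θ = 174.8 − 107.3 = 67.53 N, so equilibrium requires friction f = -67.53 N (down-slope).
The limit of static friction is μ_s N = 225.7 N.
|f_req| = 67.53 ≤ 225.7 N → the block is in equilibrium; friction equals the required value.

f ≈ 67.5 N (down the incline)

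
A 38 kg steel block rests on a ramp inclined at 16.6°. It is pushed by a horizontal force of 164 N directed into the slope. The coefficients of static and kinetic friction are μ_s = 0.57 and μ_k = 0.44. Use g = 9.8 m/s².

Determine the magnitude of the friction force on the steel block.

The horizontal push has a component P sin θ into the surface, so N = m g cos θ + P sin θ = 356.9 + 46.85 = 403.7 N.
Parallel to the incline: P cos θ − m g sin θ = 157.2 − 106.4 = 50.77 N; the friction needed to balance this is 50.77 N acting down the slope.
Maximum static friction: μ_s N = 0.57 × 403.7 = 230.1 N.
|f_req| = 50.77 ≤ 230.1 N → the steel block is in equilibrium; friction equals the required value.

f ≈ 50.8 N (down the incline)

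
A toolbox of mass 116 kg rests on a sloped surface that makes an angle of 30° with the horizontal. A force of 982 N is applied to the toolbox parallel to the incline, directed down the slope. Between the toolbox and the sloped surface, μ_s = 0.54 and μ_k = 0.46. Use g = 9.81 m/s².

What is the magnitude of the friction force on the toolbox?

The normal reaction is N = m g cos θ = 985.5 N.
Parallel to the incline, ΣF = 0 gives f = m g sin θ + P = 569 + 982 = 1551 N (up-slope positive).
Static friction can supply at most μ_s N = 532.2 N.
|1551| exceeds 532.2 N, so the toolbox slips down-slope; friction is kinetic, f = μ_k N = 0.46×985.5 = 453 N.

f ≈ 453 N (up the incline)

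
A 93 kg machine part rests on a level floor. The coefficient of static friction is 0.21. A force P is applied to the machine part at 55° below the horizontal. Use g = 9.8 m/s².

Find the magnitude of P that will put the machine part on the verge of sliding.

P ≈ 477 N

N = m g + P sin α (the push presses the machine part into the level floor).
At impending slip, P cos α = μ_s N = μ_s (m g + P sin α).
Solving: P (cos α − μ_s sin α) = μ_s m g → P = 0.21×911/(cos 55° − 0.21 sin 55°) = 191/0.4016 = 477 N.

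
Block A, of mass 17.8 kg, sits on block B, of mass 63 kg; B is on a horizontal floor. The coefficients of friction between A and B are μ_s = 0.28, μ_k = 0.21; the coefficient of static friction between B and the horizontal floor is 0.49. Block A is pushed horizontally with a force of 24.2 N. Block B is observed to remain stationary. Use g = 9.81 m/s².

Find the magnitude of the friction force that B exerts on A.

The normal force B exerts on A is simply A's weight, N₁ = 174.6 N.
So the A–B interface can sustain at most μ_s N₁ = 48.89 N of static friction.
Since P = 24.2 N ≤ 48.89 N, A does not slip on B; friction on A equals P = 24.2 N.
By Newton's third law B feels 24.2 N forward from A. With B stationary, the floor's static friction on B balances it: f₂ = 24.2 N (well within μ_s(m_A+m_B)g = 388.4 N).

f ≈ 24.2 N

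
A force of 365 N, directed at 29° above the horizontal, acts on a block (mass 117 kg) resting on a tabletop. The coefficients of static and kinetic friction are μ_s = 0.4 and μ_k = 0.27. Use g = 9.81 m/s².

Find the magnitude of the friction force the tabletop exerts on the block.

Vertical equilibrium gives N = m g − P sin α = 970.8 N.
Horizontally, friction must balance P cos α = 319.2 N.
μ_s N = 0.4 × 970.8 = 388.3 N.
319.2 ≤ 388.3 N → static; friction equals the required 319 N.

f ≈ 319 N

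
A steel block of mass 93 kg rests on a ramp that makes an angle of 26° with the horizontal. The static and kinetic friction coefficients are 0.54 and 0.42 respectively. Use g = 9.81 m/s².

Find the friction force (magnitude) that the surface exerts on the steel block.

f ≈ 400 N (up the incline)

Normal force: N = m g cos θ = 93 × 9.81 × cos 26° = 820 N.
Along the slope the weight component is m g sin θ = 399.9 N; friction must supply exactly this, acting up-slope.
Maximum static friction available: μ_s N = 0.54 × 820 = 442.8 N.
Since |399.9| ≤ 442.8 N, the steel block remains in static equilibrium and friction takes exactly the required value.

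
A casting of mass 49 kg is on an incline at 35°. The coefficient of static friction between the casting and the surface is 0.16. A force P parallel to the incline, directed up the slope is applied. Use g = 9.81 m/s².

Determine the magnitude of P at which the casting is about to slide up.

P ≈ 339 N

At impending motion up the slope, friction acts down-slope at its limit: f = μ_s N.
P is parallel to the surface, so N = m g cos θ = 394 N.
Along the incline: P = m g sin θ + μ_s N = 276 + 0.16×394 = 339 N.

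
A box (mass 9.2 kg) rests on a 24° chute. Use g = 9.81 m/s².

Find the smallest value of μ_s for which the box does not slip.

At the slip threshold m g sin θ = μ_s m g cos θ, so μ_s,min = tan θ.
μ_s,min = tan 24° = 0.445.

μ_s,min ≈ 0.445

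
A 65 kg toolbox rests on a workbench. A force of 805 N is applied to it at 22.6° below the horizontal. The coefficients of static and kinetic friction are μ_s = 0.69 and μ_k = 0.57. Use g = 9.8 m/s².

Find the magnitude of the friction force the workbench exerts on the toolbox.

f ≈ 539 N

N = m g + P sin α = 637 + 805×sin 22.6° = 946.4 N.
The horizontal driving force is P cos α = 743.2 N, so equilibrium needs friction f = 743.2 N.
μ_s N = 0.69 × 946.4 = 653 N.
743.2 > 653 N → the toolbox slides; f = μ_k N = 0.57×946.4 = 539 N.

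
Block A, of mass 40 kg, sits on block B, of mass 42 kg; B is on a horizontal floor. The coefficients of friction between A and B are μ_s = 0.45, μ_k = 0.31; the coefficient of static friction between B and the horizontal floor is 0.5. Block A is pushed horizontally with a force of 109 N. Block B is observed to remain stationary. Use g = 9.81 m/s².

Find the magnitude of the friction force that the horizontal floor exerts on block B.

f ≈ 109 N

Between the blocks, N₁ = m_A g = 392.4 N.
Maximum static friction on A from B: μ_s N₁ = 0.45×392.4 = 176.6 N.
P = 109 N is within that limit, so A and B move together (both at rest); the A–B friction is simply f₁ = P = 109 N.
B experiences an equal 109 N forward from A (third law). B is in equilibrium, so the floor supplies f₂ = 109 N of static friction (limit μ_s(m_A+m_B)g = 402.2 N, not exceeded).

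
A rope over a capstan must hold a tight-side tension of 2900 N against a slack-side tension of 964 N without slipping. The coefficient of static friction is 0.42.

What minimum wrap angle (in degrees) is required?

T₂/T₁ = e^{μβ} → β = ln(T₂/T₁)/μ.
β = ln(2900/964)/0.42 = 1.101/0.42 = 2.622 rad.
In degrees: β = 2.622 × 180/π = 150°.

β_min ≈ 150°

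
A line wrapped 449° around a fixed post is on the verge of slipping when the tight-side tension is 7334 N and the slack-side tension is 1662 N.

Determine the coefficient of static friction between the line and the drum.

T₂/T₁ = e^{μβ} → μ = ln(T₂/T₁)/β.
β = 449° = 7.837 rad.
μ = ln(7334/1662)/7.837 = ln(4.413)/7.837 = 0.189.

μ ≈ 0.189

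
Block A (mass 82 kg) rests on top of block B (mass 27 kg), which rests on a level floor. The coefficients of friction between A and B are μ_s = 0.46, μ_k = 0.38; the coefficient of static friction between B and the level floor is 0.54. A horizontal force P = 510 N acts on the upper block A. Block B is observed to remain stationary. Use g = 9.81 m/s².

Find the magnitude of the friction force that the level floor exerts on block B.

Between the blocks, N₁ = m_A g = 804.4 N.
Maximum static friction on A from B: μ_s N₁ = 0.46×804.4 = 370 N.
P = 510 N exceeds that limit, so A slips over B and the interface friction becomes kinetic: f₁ = μ_k N₁ = 0.38×804.4 = 306 N.
B experiences an equal 306 N forward from A (third law). B is in equilibrium, so the floor supplies f₂ = 306 N of static friction (limit μ_s(m_A+m_B)g = 577.4 N, not exceeded).

f ≈ 306 N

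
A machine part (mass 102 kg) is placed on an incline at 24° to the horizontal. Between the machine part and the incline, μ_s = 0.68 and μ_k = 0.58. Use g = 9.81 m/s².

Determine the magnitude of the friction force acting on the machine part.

f ≈ 407 N (up the incline)

Normal force: N = m g cos θ = 102 × 9.81 × cos 24° = 914.1 N.
For equilibrium along the incline, friction must balance the weight component: f = m g sin θ = 407 N up the slope.
Static friction can supply at most μ_s N = 621.6 N.
Since |407| ≤ 621.6 N, no slip — friction simply equals what equilibrium demands.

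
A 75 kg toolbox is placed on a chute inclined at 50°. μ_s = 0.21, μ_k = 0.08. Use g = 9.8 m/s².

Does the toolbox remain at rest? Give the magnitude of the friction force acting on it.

N = m g cos θ = 472 N.
Down-slope weight component: m g sin θ = 563 N.
μ_s N = 99.2 N.
563 > 99.2 N, so it slides; kinetic friction f = μ_k N = 0.08×472 = 37.8 N.

f ≈ 37.8 N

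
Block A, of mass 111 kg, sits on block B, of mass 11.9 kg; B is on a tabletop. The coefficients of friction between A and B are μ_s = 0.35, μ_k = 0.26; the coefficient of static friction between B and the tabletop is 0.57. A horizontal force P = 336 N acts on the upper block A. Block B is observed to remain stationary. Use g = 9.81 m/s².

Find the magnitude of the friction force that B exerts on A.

Normal force at the A–B interface: N₁ = m_A g = 1089 N.
Maximum static friction on A from B: μ_s N₁ = 0.35×1089 = 381.1 N.
P = 336 N is within that limit, so A and B move together (both at rest); the A–B friction is simply f₁ = P = 336 N.
By Newton's third law B feels 336 N forward from A. With B stationary, the floor's static friction on B balances it: f₂ = 336 N (well within μ_s(m_A+m_B)g = 687.2 N).

f ≈ 336 N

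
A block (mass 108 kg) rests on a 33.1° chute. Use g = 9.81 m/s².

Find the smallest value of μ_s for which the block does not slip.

μ_s,min ≈ 0.652

At the slip threshold m g sin θ = μ_s m g cos θ, so μ_s,min = tan θ.
μ_s,min = tan 33.1° = 0.652.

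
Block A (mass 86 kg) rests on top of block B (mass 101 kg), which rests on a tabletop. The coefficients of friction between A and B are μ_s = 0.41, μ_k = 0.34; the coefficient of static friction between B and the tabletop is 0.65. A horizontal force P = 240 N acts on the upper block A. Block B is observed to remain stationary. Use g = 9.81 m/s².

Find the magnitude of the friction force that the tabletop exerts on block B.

Between the blocks, N₁ = m_A g = 843.7 N.
So the A–B interface can sustain at most μ_s N₁ = 345.9 N of static friction.
P = 240 N is within that limit, so A and B move together (both at rest); the A–B friction is simply f₁ = P = 240 N.
B experiences an equal 240 N forward from A (third law). B is in equilibrium, so the floor supplies f₂ = 240 N of static friction (limit μ_s(m_A+m_B)g = 1192 N, not exceeded).

f ≈ 240 N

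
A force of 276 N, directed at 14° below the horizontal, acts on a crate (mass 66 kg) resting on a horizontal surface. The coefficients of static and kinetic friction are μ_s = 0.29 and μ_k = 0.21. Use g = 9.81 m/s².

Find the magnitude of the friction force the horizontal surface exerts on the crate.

The vertical component of P adds to the normal force: N = m g + P sin α = 647.5 + 66.77 = 714.2 N.
Horizontally, friction must balance P cos α = 267.8 N.
μ_s N = 0.29 × 714.2 = 207.1 N.
267.8 > 207.1 N → the crate slides; f = μ_k N = 0.21×714.2 = 150 N.

f ≈ 150 N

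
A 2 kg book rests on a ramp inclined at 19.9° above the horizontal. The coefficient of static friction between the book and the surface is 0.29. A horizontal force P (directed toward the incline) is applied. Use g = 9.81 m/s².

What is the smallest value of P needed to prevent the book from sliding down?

The book tends to slide down (tan θ > μ_s), so at the point of impending slip friction acts up-slope at its limit: f = μ_s N.
Perpendicular to the incline: N = m g cos θ + P sin θ.
Along the incline: P cos θ + μ_s N = m g sin θ, i.e. P cos θ + μ_s (m g cos θ + P sin θ) = m g sin θ.
Solving, P (cos θ + μ_s sin θ) = m g (sin θ − μ_s cos θ), so P = 19.6×0.0677/1.039 = 1.28 N.

P_min ≈ 1.28 N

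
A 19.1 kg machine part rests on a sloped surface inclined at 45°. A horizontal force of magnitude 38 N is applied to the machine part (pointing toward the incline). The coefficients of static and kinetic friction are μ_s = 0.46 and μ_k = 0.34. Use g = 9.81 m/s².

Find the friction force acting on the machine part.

The horizontal push has a component P sin θ into the surface, so N = m g cos θ + P sin θ = 132.5 + 26.87 = 159.4 N.
Parallel to the incline: P cos θ − m g sin θ = 26.87 − 132.5 = -105.6 N; the friction needed to balance this is 105.6 N acting up the slope.
The limit of static friction is μ_s N = 73.31 N.
|f_req| = 105.6 > 73.31 N → the machine part slides down the incline; f = μ_k N = 0.34 × 159.4 = 54.2 N.

f ≈ 54.2 N (up the incline)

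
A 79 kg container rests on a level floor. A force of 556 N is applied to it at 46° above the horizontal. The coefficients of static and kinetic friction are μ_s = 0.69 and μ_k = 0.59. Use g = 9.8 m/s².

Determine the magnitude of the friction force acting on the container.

The vertical component of P reduces the normal force: N = m g − P sin α = 774.2 − 400 = 374.2 N.
The horizontal driving force is P cos α = 386.2 N, so equilibrium needs friction f = 386.2 N.
The static-friction limit is μ_s N = 258.2 N.
386.2 > 258.2 N → the container slides; f = μ_k N = 0.59×374.2 = 221 N.

f ≈ 221 N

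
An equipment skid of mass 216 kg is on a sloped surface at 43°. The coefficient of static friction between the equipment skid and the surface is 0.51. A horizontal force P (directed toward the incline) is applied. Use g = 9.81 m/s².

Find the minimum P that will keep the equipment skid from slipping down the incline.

The equipment skid tends to slide down (tan θ > μ_s), so at the point of impending slip friction acts up-slope at its limit: f = μ_s N.
Perpendicular to the incline: N = m g cos θ + P sin θ.
Along the incline: P cos θ + μ_s N = m g sin θ, i.e. P cos θ + μ_s (m g cos θ + P sin θ) = m g sin θ.
Solving, P (cos θ + μ_s sin θ) = m g (sin θ − μ_s cos θ), so P = 2120×0.309/1.079 = 607 N.

P_min ≈ 607 N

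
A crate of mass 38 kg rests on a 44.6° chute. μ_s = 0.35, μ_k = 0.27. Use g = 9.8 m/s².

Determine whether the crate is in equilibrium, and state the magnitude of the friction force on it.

f ≈ 71.6 N

N = m g cos θ = 265 N.
Down-slope weight component: m g sin θ = 261 N.
μ_s N = 92.8 N.
261 > 92.8 N, so it slides; kinetic friction f = μ_k N = 0.27×265 = 71.6 N.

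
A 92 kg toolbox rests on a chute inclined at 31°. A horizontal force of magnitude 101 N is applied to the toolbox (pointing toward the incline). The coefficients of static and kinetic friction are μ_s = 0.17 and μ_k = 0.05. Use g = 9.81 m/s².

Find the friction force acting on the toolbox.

f ≈ 41.3 N (up the incline)

Resolve perpendicular to the incline: N = m g cos θ + P sin θ = 92×9.81×cos 31° + 101×sin 31° = 825.6 N.
Along the incline, the net driving force (taking up-slope positive) is P cos θ − m g sin θ = 86.57 − 464.8 = -378.3 N, so equilibrium requires friction f = 378.3 N (up-slope).
The limit of static friction is μ_s N = 140.4 N.
|f_req| = 378.3 > 140.4 N → the toolbox slides down the incline; f = μ_k N = 0.05 × 825.6 = 41.3 N.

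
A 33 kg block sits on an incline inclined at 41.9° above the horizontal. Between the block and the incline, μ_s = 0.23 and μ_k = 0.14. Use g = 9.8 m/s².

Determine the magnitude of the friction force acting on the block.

f ≈ 33.7 N (up the incline)

The normal reaction is N = m g cos θ = 240.7 N.
Along the slope the weight component is m g sin θ = 216 N; friction must supply exactly this, acting up-slope.
The static-friction ceiling is μ_s N = 0.23 × 240.7 = 55.36 N.
|216| exceeds 55.36 N, so the block slips down-slope; friction is kinetic, f = μ_k N = 0.14×240.7 = 33.7 N.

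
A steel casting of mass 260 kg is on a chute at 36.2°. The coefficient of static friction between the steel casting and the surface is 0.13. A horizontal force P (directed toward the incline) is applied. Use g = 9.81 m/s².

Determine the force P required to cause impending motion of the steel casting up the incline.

At impending motion up the slope, friction acts down-slope at its limit: f = μ_s N.
Perpendicular to the incline: N = m g cos θ + P sin θ.
Along the incline: P cos θ = m g sin θ + μ_s N = m g sin θ + μ_s (m g cos θ + P sin θ).
Solving, P (cos θ − μ_s sin θ) = m g (sin θ + μ_s cos θ), so P = 260×9.81×(sin 36.2° + 0.13 cos 36.2°)/(cos 36.2° − 0.13 sin 36.2°) = 2550×0.6955/0.7302 = 2430 N.

P ≈ 2430 N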